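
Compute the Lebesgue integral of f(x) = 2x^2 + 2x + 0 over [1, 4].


The Lebesgue integral of a Riemann-integrable function agrees with the Riemann integral.
Antiderivative F(x) = (2/3)x^3 + (2/2)x^2 + 0x
F(4) = (2/3)*4^3 + (2/2)*4^2 + 0*4
     = (2/3)*64 + (2/2)*16 + 0*4
     = 42.666667 + 16 + 0
     = 58.666667
F(1) = 1.666667
Integral = F(4) - F(1) = 58.666667 - 1.666667 = 57


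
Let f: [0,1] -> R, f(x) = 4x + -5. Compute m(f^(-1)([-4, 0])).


f^(-1)([-4, 0]) = {x : -4 <= 4x + -5 <= 0}
Solving: (-4 - -5)/4 <= x <= (0 - -5)/4
= [0.25, 1.25]
Intersecting with [0,1]: [0.25, 1]
Measure = 1 - 0.25 = 0.75


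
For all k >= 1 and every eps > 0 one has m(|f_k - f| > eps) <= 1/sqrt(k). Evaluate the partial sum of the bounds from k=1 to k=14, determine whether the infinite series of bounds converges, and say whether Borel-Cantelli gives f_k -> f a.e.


Step 1: List the terms 1/sqrt(k) for k = 1 to 14:
  k=1: 1
  k=2: 0.707107
  k=3: 0.57735
  k=4: 0.5
  k=5: 0.447214
  k=6: 0.408248
  k=7: 0.377964
  k=8: 0.353553
  k=9: 0.333333
  k=10: 0.316228
  k=11: 0.301511
  k=12: 0.288675
  k=13: 0.27735
  k=14: 0.267261
Step 2: Partial sum = 1 + 0.707107 + 0.57735 + 0.5 + 0.447214 + 0.408248 + 0.377964 + 0.353553 + 0.333333 + 0.316228 + 0.301511 + 0.288675 + 0.27735 + 0.267261
     = 6.155796
Step 3: The full series sum_(k>=1) 1/sqrt(k) diverges (p-series with p = 1/2 <= 1; a nonzero constant multiple of a divergent series diverges).
Step 4: The (first) Borel-Cantelli lemma requires a summable sequence of measures, so it does not apply here;
        from this bound alone no conclusion about a.e. convergence can be drawn (convergence in measure still
        gives an a.e.-convergent subsequence, but not a.e. convergence of the whole sequence).
Conclusion: series diverges; Borel-Cantelli is inconclusive about a.e. convergence of f_k.


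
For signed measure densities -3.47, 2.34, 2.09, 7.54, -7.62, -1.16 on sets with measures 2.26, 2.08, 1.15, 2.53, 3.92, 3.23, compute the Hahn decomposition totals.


Step 1: Compute signed measure on each set:
  Set 1: -3.47 * 2.26 = -7.8422
  Set 2: 2.34 * 2.08 = 4.8672
  Set 3: 2.09 * 1.15 = 2.4035
  Set 4: 7.54 * 2.53 = 19.0762
  Set 5: -7.62 * 3.92 = -29.8704
  Set 6: -1.16 * 3.23 = -3.7468
Step 2: Total signed measure = (-7.8422) + (4.8672) + (2.4035) + (19.0762) + (-29.8704) + (-3.7468)
     = -15.1125
Step 3: Positive part mu+(X) = sum of positive contributions = 26.3469
Step 4: Negative part mu-(X) = |sum of negative contributions| = 41.4594


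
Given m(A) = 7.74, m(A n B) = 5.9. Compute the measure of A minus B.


m(A \ B) = m(A) - m(A n B)
= 7.74 - 5.9
= 1.84


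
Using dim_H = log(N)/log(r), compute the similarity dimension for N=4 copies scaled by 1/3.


For a self-similar set with N copies scaled by 1/r:
dim_H = log(N)/log(r) = log(4)/log(3)
= 1.386294/1.098612
= 1.26186


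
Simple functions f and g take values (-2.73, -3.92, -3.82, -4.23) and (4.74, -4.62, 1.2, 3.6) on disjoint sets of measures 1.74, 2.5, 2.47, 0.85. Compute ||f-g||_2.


Step 1: Compute differences f_i - g_i:
  -2.73 - 4.74 = -7.47
  -3.92 - -4.62 = 0.7
  -3.82 - 1.2 = -5.02
  -4.23 - 3.6 = -7.83
Step 2: Compute |diff|^2 * measure for each set:
  |-7.47|^2 * 1.74 = 55.8009 * 1.74 = 97.093566
  |0.7|^2 * 2.5 = 0.49 * 2.5 = 1.225
  |-5.02|^2 * 2.47 = 25.2004 * 2.47 = 62.244988
  |-7.83|^2 * 0.85 = 61.3089 * 0.85 = 52.112565
Step 3: Sum = 212.676119
Step 4: ||f-g||_2 = (212.676119)^(1/2) = 14.583419


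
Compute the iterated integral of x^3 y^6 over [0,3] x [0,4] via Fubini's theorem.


By Fubini's theorem, the double integral factors as a product of single integrals:
Step 1: integral_0^3 x^3 dx = [x^4/4] from 0 to 3
     = 3^4/4 = 20.25
Step 2: integral_0^4 y^6 dy = [y^7/7] from 0 to 4
     = 4^7/7 = 2340.571429
Step 3: Double integral = 20.25 * 2340.571429 = 47396.571429


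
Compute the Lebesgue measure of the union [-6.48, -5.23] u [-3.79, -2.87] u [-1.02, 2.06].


For pairwise disjoint intervals, m(union) = sum of lengths.
= (-5.23 - -6.48) + (-2.87 - -3.79) + (2.06 - -1.02)
= 1.25 + 0.92 + 3.08
= 5.25


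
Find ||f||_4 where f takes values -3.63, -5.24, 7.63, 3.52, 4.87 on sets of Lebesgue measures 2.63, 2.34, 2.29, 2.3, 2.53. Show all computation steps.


Step 1: Compute |f_i|^4 for each value:
  |-3.63|^4 = 173.630694
  |-5.24|^4 = 753.919798
  |7.63|^4 = 3389.207446
  |3.52|^4 = 153.522012
  |4.87|^4 = 562.491346
Step 2: Multiply by measures and sum:
  173.630694 * 2.63 = 456.648724
  753.919798 * 2.34 = 1764.172327
  3389.207446 * 2.29 = 7761.28505
  153.522012 * 2.3 = 353.100628
  562.491346 * 2.53 = 1423.103104
Sum = 456.648724 + 1764.172327 + 7761.28505 + 353.100628 + 1423.103104 = 11758.309834
Step 3: Take the p-th root:
||f||_4 = (11758.309834)^(1/4) = 10.413248


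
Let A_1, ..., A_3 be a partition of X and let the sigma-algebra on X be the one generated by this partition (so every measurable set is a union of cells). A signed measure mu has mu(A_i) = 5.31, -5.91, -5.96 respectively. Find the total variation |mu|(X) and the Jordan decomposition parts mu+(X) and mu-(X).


Step 1: Every measurable set is a union of atoms (the cells / points), so a Hahn decomposition is
  obtained by grouping atoms by sign: P = union of atoms with mu > 0, N = union of the remaining atoms.
  Atoms in P (indices): 1;  atoms in N (indices): 2, 3
  Positive values: 5.31
  Negative values: -5.91, -5.96
Step 2: mu+(X) = mu(P) = sum of positive atom values = 5.31
Step 3: mu-(X) = -mu(N) = sum of |negative atom values| = 11.87
Step 4: |mu|(X) = mu+(X) + mu-(X) = 5.31 + 11.87 = 17.18


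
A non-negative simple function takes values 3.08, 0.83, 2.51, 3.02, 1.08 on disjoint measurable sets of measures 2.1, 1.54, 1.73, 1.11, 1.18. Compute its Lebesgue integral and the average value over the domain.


Step 1: Integral = sum(value_i * measure_i)
= 3.08*2.1 + 0.83*1.54 + 2.51*1.73 + 3.02*1.11 + 1.08*1.18
= 6.468 + 1.2782 + 4.3423 + 3.3522 + 1.2744
= 16.7151
Step 2: Total measure of domain = 2.1 + 1.54 + 1.73 + 1.11 + 1.18 = 7.66
Step 3: Average value = 16.7151 / 7.66 = 2.182128


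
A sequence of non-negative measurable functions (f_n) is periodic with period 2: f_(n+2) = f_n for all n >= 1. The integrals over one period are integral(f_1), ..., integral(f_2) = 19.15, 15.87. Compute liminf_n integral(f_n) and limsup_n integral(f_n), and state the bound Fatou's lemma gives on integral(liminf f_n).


The sequence (integral(f_n)) is periodic with period 2, repeating the values 19.15, 15.87 indefinitely.
Step 1: For a periodic sequence, every tail (a_m, a_(m+1), ...) contains all 2 period values infinitely often.
Step 2: Hence inf of every tail = min of the period values = min(19.15, 15.87) = 15.87.
        liminf_n integral(f_n) = sup over m of (inf of tail from m) = 15.87.
Step 3: Similarly sup of every tail = max of the period values = 19.15.
        limsup_n integral(f_n) = 19.15.
Step 4: Fatou's lemma: integral(liminf_n f_n) <= liminf_n integral(f_n) = 15.87.
        So the integral of the pointwise liminf is at most 15.87.


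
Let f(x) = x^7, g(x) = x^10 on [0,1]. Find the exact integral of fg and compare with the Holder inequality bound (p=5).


Step 1: Exact integral of f*g = integral(x^17, 0, 1) = 1/18
     = 0.055556
Step 2: Holder bound with p=5, q=1.25:
  ||f||_p = (integral x^35 dx)^(1/5) = (1/36)^(1/5) = 0.488359
  ||g||_q = (integral x^12.5 dx)^(1/1.25) = (1/13.5)^(1/1.25) = 0.124662
Step 3: Holder bound = ||f||_p * ||g||_q = 0.488359 * 0.124662 = 0.06088
Verification: 0.055556 <= 0.06088 (Holder holds)


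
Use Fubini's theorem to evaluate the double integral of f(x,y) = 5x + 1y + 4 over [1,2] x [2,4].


By Fubini, integrate in x first, then y.
Step 1: Fix y, integrate over x in [1,2]:
  integral(5x + 1y + 4, x=1..2)
  = 5*(2^2 - 1^2)/2 + (1y + 4)*(2 - 1)
  = 7.5 + (1y + 4)*1
  = 7.5 + 1y + 4
  = 11.5 + 1y
Step 2: Integrate over y in [2,4]:
  integral(11.5 + 1y, y=2..4)
  = 11.5*2 + 1*(4^2 - 2^2)/2
  = 23 + 6
  = 29


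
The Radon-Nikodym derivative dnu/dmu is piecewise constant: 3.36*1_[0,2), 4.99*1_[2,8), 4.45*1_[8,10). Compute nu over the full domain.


Integrate each piece of the Radon-Nikodym derivative:
Step 1: integral_0^2 3.36 dx = 3.36*(2-0) = 3.36*2 = 6.72
Step 2: integral_2^8 4.99 dx = 4.99*(8-2) = 4.99*6 = 29.94
Step 3: integral_8^10 4.45 dx = 4.45*(10-8) = 4.45*2 = 8.9
Total: 6.72 + 29.94 + 8.9 = 45.56


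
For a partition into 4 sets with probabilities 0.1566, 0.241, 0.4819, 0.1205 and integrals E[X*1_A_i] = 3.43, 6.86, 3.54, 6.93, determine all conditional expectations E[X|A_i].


For each cell A_i: E[X|A_i] = E[X*1_A_i] / P(A_i)
Step 1: E[X|A_1] = 3.43 / 0.1566 = 21.902937
Step 2: E[X|A_2] = 6.86 / 0.241 = 28.46473
Step 3: E[X|A_3] = 3.54 / 0.4819 = 7.345922
Step 4: E[X|A_4] = 6.93 / 0.1205 = 57.510373
Verification: E[X] = sum E[X*1_A_i] = 3.43 + 6.86 + 3.54 + 6.93 = 20.76


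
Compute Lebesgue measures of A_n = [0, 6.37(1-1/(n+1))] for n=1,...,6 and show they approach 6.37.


By continuity of measure from below: if A_n increases to A, then m(A_n) -> m(A).
Here A = [0, 6.37], so m(A) = 6.37
Step 1: a_1 = 6.37*(1 - 1/2) = 3.185, m(A_1) = 3.185
Step 2: a_2 = 6.37*(1 - 1/3) = 4.2467, m(A_2) = 4.2467
Step 3: a_3 = 6.37*(1 - 1/4) = 4.7775, m(A_3) = 4.7775
Step 4: a_4 = 6.37*(1 - 1/5) = 5.096, m(A_4) = 5.096
Step 5: a_5 = 6.37*(1 - 1/6) = 5.3083, m(A_5) = 5.3083
Step 6: a_6 = 6.37*(1 - 1/7) = 5.46, m(A_6) = 5.46
Limit: m(A_n) -> m([0,6.37]) = 6.37


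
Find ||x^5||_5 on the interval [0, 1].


Step 1: ||f||_5 = (integral_0^1 |x^5|^5 dx)^(1/5)
     = (integral_0^1 x^25 dx)^(1/5)
Step 2: integral_0^1 x^25 dx = [x^26/(26)] from 0 to 1 = 1^26/26
     = 1/26 = 0.038462
Step 3: ||f||_5 = (0.038462)^(1/5) = 0.521201


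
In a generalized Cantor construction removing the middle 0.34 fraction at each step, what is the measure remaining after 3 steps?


Step 1: At each step, fraction remaining = 1 - 0.34 = 0.66
Step 2: After 3 steps, measure = (0.66)^3
Step 3: Computing the power step by step:
  After step 1: 0.66
  After step 2: 0.4356
  After step 3: 0.287496
Result = 0.287496


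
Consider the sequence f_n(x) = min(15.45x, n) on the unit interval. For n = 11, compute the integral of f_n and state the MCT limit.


f(x) = 15.45x on [0,1]; f_n(x) = min(15.45x, n). At n = 11:
Step 1: f(x) reaches 11 at x = 11/15.45 = 0.711974
Step 2: integral(f_11) = integral(15.45x, 0, 0.711974) + integral(11, 0.711974, 1)
       = 15.45*0.711974^2/2 + 11*(1 - 0.711974)
       = 3.915858 + 3.168285
       = 7.084142
Step 3: As n -> infinity, f_n increases to f, so by MCT integral(f_n) -> integral(f) = 15.45/2 = 7.725.
Convergence: integral(f_11) = 7.084142 -> 7.725 as n -> infinity


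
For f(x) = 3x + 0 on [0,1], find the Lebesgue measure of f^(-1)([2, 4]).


f^(-1)([2, 4]) = {x : 2 <= 3x + 0 <= 4}
Solving: (2 - 0)/3 <= x <= (4 - 0)/3
= [0.666667, 1.333333]
Intersecting with [0,1]: [0.666667, 1]
Measure = 1 - 0.666667 = 0.333333


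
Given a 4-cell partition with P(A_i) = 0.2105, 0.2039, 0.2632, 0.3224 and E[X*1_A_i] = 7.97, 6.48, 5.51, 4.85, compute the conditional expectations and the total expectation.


For each cell A_i: E[X|A_i] = E[X*1_A_i] / P(A_i)
Step 1: E[X|A_1] = 7.97 / 0.2105 = 37.862233
Step 2: E[X|A_2] = 6.48 / 0.2039 = 31.780284
Step 3: E[X|A_3] = 5.51 / 0.2632 = 20.93465
Step 4: E[X|A_4] = 4.85 / 0.3224 = 15.043424
Verification: E[X] = sum E[X*1_A_i] = 7.97 + 6.48 + 5.51 + 4.85 = 24.81


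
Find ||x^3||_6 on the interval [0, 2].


Step 1: ||f||_6 = (integral_0^2 |x^3|^6 dx)^(1/6)
     = (integral_0^2 x^18 dx)^(1/6)
Step 2: integral_0^2 x^18 dx = [x^19/(19)] from 0 to 2 = 2^19/19
     = 524288/19 = 27594.105263
Step 3: ||f||_6 = (27594.105263)^(1/6) = 5.497131


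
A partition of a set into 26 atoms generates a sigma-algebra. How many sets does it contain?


Each element of the sigma-algebra is a union of some subset of the 26 atoms.
The number of such subsets is 2^26 = 67108864.


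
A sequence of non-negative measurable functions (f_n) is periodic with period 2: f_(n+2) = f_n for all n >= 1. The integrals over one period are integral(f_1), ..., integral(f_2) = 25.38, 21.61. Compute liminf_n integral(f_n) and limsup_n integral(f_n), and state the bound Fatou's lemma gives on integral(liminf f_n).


The sequence (integral(f_n)) is periodic with period 2, repeating the values 25.38, 21.61 indefinitely.
Step 1: For a periodic sequence, every tail (a_m, a_(m+1), ...) contains all 2 period values infinitely often.
Step 2: Hence inf of every tail = min of the period values = min(25.38, 21.61) = 21.61.
        liminf_n integral(f_n) = sup over m of (inf of tail from m) = 21.61.
Step 3: Similarly sup of every tail = max of the period values = 25.38.
        limsup_n integral(f_n) = 25.38.
Step 4: Fatou's lemma: integral(liminf_n f_n) <= liminf_n integral(f_n) = 21.61.
        So the integral of the pointwise liminf is at most 21.61.


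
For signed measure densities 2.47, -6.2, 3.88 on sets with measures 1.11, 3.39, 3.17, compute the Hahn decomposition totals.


Step 1: Compute signed measure on each set:
  Set 1: 2.47 * 1.11 = 2.7417
  Set 2: -6.2 * 3.39 = -21.018
  Set 3: 3.88 * 3.17 = 12.2996
Step 2: Total signed measure = (2.7417) + (-21.018) + (12.2996)
     = -5.9767
Step 3: Positive part mu+(X) = sum of positive contributions = 15.0413
Step 4: Negative part mu-(X) = |sum of negative contributions| = 21.018


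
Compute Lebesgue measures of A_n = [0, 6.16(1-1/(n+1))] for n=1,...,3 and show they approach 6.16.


By continuity of measure from below: if A_n increases to A, then m(A_n) -> m(A).
Here A = [0, 6.16], so m(A) = 6.16
Step 1: a_1 = 6.16*(1 - 1/2) = 3.08, m(A_1) = 3.08
Step 2: a_2 = 6.16*(1 - 1/3) = 4.1067, m(A_2) = 4.1067
Step 3: a_3 = 6.16*(1 - 1/4) = 4.62, m(A_3) = 4.62
Limit: m(A_n) -> m([0,6.16]) = 6.16


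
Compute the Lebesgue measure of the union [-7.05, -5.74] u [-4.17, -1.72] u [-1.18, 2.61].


For pairwise disjoint intervals, m(union) = sum of lengths.
= (-5.74 - -7.05) + (-1.72 - -4.17) + (2.61 - -1.18)
= 1.31 + 2.45 + 3.79
= 7.55


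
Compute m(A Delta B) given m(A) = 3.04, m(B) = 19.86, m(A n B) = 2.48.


m(A Delta B) = m(A) + m(B) - 2*m(A n B)
= 3.04 + 19.86 - 2*2.48
= 3.04 + 19.86 - 4.96
= 17.94


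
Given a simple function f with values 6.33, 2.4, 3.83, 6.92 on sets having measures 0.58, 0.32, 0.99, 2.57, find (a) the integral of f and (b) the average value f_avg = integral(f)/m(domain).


Step 1: Integral = sum(value_i * measure_i)
= 6.33*0.58 + 2.4*0.32 + 3.83*0.99 + 6.92*2.57
= 3.6714 + 0.768 + 3.7917 + 17.7844
= 26.0155
Step 2: Total measure of domain = 0.58 + 0.32 + 0.99 + 2.57 = 4.46
Step 3: Average value = 26.0155 / 4.46 = 5.833072


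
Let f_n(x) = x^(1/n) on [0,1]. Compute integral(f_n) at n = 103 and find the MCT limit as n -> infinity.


At n = 103: f_103(x) = x^(1/103).
Step 1: integral(x^(1/103), 0, 1) = [x^(1/103+1) / (1/103+1)] from 0 to 1
     = 1 / (1/103 + 1) = 1 / ((103+1)/103) = 103/(103+1)
     = 103/104 = 0.990385
Step 2: As n -> infinity, f_n(x) = x^(1/n) -> 1 for x in (0,1], and f_n is increasing in n.
By MCT, lim_n integral(f_n) = integral(lim_n f_n) = integral(1, 0, 1) = 1.
Step 3: Verify convergence: 103/104 = 0.990385 -> 1


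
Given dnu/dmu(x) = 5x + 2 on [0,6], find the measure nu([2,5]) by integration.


nu(A) = integral_A (dnu/dmu) dmu = integral_2^5 (5x + 2) dx
Step 1: Antiderivative F(x) = (5/2)x^2 + 2x
Step 2: F(5) = (5/2)*5^2 + 2*5 = 62.5 + 10 = 72.5
Step 3: F(2) = (5/2)*2^2 + 2*2 = 10 + 4 = 14
Step 4: nu([2,5]) = F(5) - F(2) = 72.5 - 14 = 58.5


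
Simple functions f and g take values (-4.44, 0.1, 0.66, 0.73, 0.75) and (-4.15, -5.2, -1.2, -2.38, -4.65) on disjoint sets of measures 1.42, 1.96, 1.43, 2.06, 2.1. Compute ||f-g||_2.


Step 1: Compute differences f_i - g_i:
  -4.44 - -4.15 = -0.29
  0.1 - -5.2 = 5.3
  0.66 - -1.2 = 1.86
  0.73 - -2.38 = 3.11
  0.75 - -4.65 = 5.4
Step 2: Compute |diff|^2 * measure for each set:
  |-0.29|^2 * 1.42 = 0.0841 * 1.42 = 0.119422
  |5.3|^2 * 1.96 = 28.09 * 1.96 = 55.0564
  |1.86|^2 * 1.43 = 3.4596 * 1.43 = 4.947228
  |3.11|^2 * 2.06 = 9.6721 * 2.06 = 19.924526
  |5.4|^2 * 2.1 = 29.16 * 2.1 = 61.236
Step 3: Sum = 141.283576
Step 4: ||f-g||_2 = (141.283576)^(1/2) = 11.886277


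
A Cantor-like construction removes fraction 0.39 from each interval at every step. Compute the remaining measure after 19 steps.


Step 1: At each step, fraction remaining = 1 - 0.39 = 0.61
Step 2: After 19 steps, measure = (0.61)^19
Result = 8.341936e-05


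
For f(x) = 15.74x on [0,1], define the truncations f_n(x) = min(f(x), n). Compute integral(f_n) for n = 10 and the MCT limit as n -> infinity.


f(x) = 15.74x on [0,1]; f_n(x) = min(15.74x, n). At n = 10:
Step 1: f(x) reaches 10 at x = 10/15.74 = 0.635324
Step 2: integral(f_10) = integral(15.74x, 0, 0.635324) + integral(10, 0.635324, 1)
       = 15.74*0.635324^2/2 + 10*(1 - 0.635324)
       = 3.17662 + 3.64676
       = 6.82338
Step 3: As n -> infinity, f_n increases to f, so by MCT integral(f_n) -> integral(f) = 15.74/2 = 7.87.
Convergence: integral(f_10) = 6.82338 -> 7.87 as n -> infinity


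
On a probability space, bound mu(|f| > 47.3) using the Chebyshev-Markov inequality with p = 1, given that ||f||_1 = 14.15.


Chebyshev/Markov inequality: mu(|f| > eps) <= (||f||_p / eps)^p
Step 1: ||f||_1 / eps = 14.15 / 47.3 = 0.299154
Step 2: Raise to power p = 1:
  (0.299154)^1 = 0.299154
Step 3: Therefore mu(|f| > 47.3) <= 0.299154


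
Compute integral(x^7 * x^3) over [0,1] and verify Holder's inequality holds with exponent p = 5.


Step 1: Exact integral of f*g = integral(x^10, 0, 1) = 1/11
     = 0.090909
Step 2: Holder bound with p=5, q=1.25:
  ||f||_p = (integral x^35 dx)^(1/5) = (1/36)^(1/5) = 0.488359
  ||g||_q = (integral x^3.75 dx)^(1/1.25) = (1/4.75)^(1/1.25) = 0.287505
Step 3: Holder bound = ||f||_p * ||g||_q = 0.488359 * 0.287505 = 0.140406
Verification: 0.090909 <= 0.140406 (Holder holds)


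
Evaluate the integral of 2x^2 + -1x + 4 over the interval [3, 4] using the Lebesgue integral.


The Lebesgue integral of a Riemann-integrable function agrees with the Riemann integral.
Antiderivative F(x) = (2/3)x^3 + (-1/2)x^2 + 4x
F(4) = (2/3)*4^3 + (-1/2)*4^2 + 4*4
     = (2/3)*64 + (-1/2)*16 + 4*4
     = 42.666667 + -8 + 16
     = 50.666667
F(3) = 25.5
Integral = F(4) - F(3) = 50.666667 - 25.5 = 25.166667


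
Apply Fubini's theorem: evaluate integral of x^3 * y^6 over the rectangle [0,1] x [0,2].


By Fubini's theorem, the double integral factors as a product of single integrals:
Step 1: integral_0^1 x^3 dx = [x^4/4] from 0 to 1
     = 1^4/4 = 0.25
Step 2: integral_0^2 y^6 dy = [y^7/7] from 0 to 2
     = 2^7/7 = 18.285714
Step 3: Double integral = 0.25 * 18.285714 = 4.571429


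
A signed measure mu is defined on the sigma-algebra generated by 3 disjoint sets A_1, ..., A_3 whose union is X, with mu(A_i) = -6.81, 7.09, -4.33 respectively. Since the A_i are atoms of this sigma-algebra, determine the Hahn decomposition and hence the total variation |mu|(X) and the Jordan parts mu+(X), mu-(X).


Step 1: Every measurable set is a union of atoms (the cells / points), so a Hahn decomposition is
  obtained by grouping atoms by sign: P = union of atoms with mu > 0, N = union of the remaining atoms.
  Atoms in P (indices): 2;  atoms in N (indices): 1, 3
  Positive values: 7.09
  Negative values: -6.81, -4.33
Step 2: mu+(X) = mu(P) = sum of positive atom values = 7.09
Step 3: mu-(X) = -mu(N) = sum of |negative atom values| = 11.14
Step 4: |mu|(X) = mu+(X) + mu-(X) = 7.09 + 11.14 = 18.23


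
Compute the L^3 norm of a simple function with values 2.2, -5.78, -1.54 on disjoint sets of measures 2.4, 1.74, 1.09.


Step 1: Compute |f_i|^3 for each value:
  |2.2|^3 = 10.648
  |-5.78|^3 = 193.100552
  |-1.54|^3 = 3.652264
Step 2: Multiply by measures and sum:
  10.648 * 2.4 = 25.5552
  193.100552 * 1.74 = 335.99496
  3.652264 * 1.09 = 3.980968
Sum = 25.5552 + 335.99496 + 3.980968 = 365.531128
Step 3: Take the p-th root:
||f||_3 = (365.531128)^(1/3) = 7.150034


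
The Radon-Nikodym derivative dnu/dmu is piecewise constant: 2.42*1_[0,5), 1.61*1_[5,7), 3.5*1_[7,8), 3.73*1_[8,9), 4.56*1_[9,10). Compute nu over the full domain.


Integrate each piece of the Radon-Nikodym derivative:
Step 1: integral_0^5 2.42 dx = 2.42*(5-0) = 2.42*5 = 12.1
Step 2: integral_5^7 1.61 dx = 1.61*(7-5) = 1.61*2 = 3.22
Step 3: integral_7^8 3.5 dx = 3.5*(8-7) = 3.5*1 = 3.5
Step 4: integral_8^9 3.73 dx = 3.73*(9-8) = 3.73*1 = 3.73
Step 5: integral_9^10 4.56 dx = 4.56*(10-9) = 4.56*1 = 4.56
Total: 12.1 + 3.22 + 3.5 + 3.73 + 4.56 = 27.11


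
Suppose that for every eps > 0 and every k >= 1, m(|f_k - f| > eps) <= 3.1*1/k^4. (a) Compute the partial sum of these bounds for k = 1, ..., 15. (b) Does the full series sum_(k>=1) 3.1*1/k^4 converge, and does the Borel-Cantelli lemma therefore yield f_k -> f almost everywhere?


Step 1: List the terms 3.1*1/k^4 for k = 1 to 15:
  k=1: 3.1
  k=2: 0.19375
  k=3: 0.038272
  k=4: 0.012109
  k=5: 0.00496
  k=6: 0.002392
  k=7: 0.001291
  k=8: 7.568359e-04
  k=9: 4.724889e-04
  k=10: 3.100000e-04
  k=11: 2.117342e-04
  k=12: 1.494985e-04
  k=13: 1.085396e-04
  k=14: 8.069554e-05
  k=15: 6.123457e-05
Step 2: Partial sum = 3.1 + 0.19375 + 0.038272 + 0.012109 + 0.00496 + 0.002392 + 0.001291 + 7.568359e-04 + 4.724889e-04 + 3.100000e-04 + 2.117342e-04 + 1.494985e-04 + 1.085396e-04 + 8.069554e-05 + 6.123457e-05
     = 3.354925
Step 3: The full series sum_(k>=1) 3.1*1/k^4 converges (p-series with p = 4 > 1; a constant multiple of a convergent series converges).
Step 4: Fix eps > 0. Since sum_k m(|f_k - f| > eps) < infinity, the Borel-Cantelli lemma gives
        m(limsup_k {|f_k - f| > eps}) = 0, i.e. for a.e. x, |f_k(x) - f(x)| <= eps for all large k.
        Applying this with eps = 1/j for j = 1, 2, ... and intersecting the countably many full-measure sets,
        for a.e. x we get limsup_k |f_k(x) - f(x)| <= 1/j for every j, hence f_k -> f almost everywhere.
Conclusion: series converges; Borel-Cantelli yields f_k -> f a.e.


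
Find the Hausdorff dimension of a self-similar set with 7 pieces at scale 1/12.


For a self-similar set with N copies scaled by 1/r:
dim_H = log(N)/log(r) = log(7)/log(12)
= 1.94591/2.484907
= 0.783092


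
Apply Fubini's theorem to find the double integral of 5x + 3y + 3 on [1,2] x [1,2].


By Fubini, integrate in x first, then y.
Step 1: Fix y, integrate over x in [1,2]:
  integral(5x + 3y + 3, x=1..2)
  = 5*(2^2 - 1^2)/2 + (3y + 3)*(2 - 1)
  = 7.5 + (3y + 3)*1
  = 7.5 + 3y + 3
  = 10.5 + 3y
Step 2: Integrate over y in [1,2]:
  integral(10.5 + 3y, y=1..2)
  = 10.5*1 + 3*(2^2 - 1^2)/2
  = 10.5 + 4.5
  = 15


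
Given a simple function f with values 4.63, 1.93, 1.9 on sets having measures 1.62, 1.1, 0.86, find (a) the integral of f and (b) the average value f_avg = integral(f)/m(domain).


Step 1: Integral = sum(value_i * measure_i)
= 4.63*1.62 + 1.93*1.1 + 1.9*0.86
= 7.5006 + 2.123 + 1.634
= 11.2576
Step 2: Total measure of domain = 1.62 + 1.1 + 0.86 = 3.58
Step 3: Average value = 11.2576 / 3.58 = 3.144581


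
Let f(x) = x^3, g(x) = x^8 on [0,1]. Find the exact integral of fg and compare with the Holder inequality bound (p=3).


Step 1: Exact integral of f*g = integral(x^11, 0, 1) = 1/12
     = 0.083333
Step 2: Holder bound with p=3, q=1.5:
  ||f||_p = (integral x^9 dx)^(1/3) = (1/10)^(1/3) = 0.464159
  ||g||_q = (integral x^12 dx)^(1/1.5) = (1/13)^(1/1.5) = 0.180872
Step 3: Holder bound = ||f||_p * ||g||_q = 0.464159 * 0.180872 = 0.083953
Verification: 0.083333 <= 0.083953 (Holder holds)


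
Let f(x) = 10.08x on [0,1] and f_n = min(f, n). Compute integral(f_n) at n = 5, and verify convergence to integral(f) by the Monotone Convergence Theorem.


f(x) = 10.08x on [0,1]; f_n(x) = min(10.08x, n). At n = 5:
Step 1: f(x) reaches 5 at x = 5/10.08 = 0.496032
Step 2: integral(f_5) = integral(10.08x, 0, 0.496032) + integral(5, 0.496032, 1)
       = 10.08*0.496032^2/2 + 5*(1 - 0.496032)
       = 1.240079 + 2.519841
       = 3.759921
Step 3: As n -> infinity, f_n increases to f, so by MCT integral(f_n) -> integral(f) = 10.08/2 = 5.04.
Convergence: integral(f_5) = 3.759921 -> 5.04 as n -> infinity


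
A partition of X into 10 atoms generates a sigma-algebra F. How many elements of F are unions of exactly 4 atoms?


Each element of F is a union of some subset of the 10 atoms.
Elements that are unions of exactly 4 atoms correspond to 4-element subsets of the 10 atoms.
Count = C(10, 4) = 10! / (4! * 6!) = 210.


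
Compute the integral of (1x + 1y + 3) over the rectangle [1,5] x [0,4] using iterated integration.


By Fubini, integrate in x first, then y.
Step 1: Fix y, integrate over x in [1,5]:
  integral(1x + 1y + 3, x=1..5)
  = 1*(5^2 - 1^2)/2 + (1y + 3)*(5 - 1)
  = 12 + (1y + 3)*4
  = 12 + 4y + 12
  = 24 + 4y
Step 2: Integrate over y in [0,4]:
  integral(24 + 4y, y=0..4)
  = 24*4 + 4*(4^2 - 0^2)/2
  = 96 + 32
  = 128


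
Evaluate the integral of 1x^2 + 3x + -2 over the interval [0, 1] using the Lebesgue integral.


The Lebesgue integral of a Riemann-integrable function agrees with the Riemann integral.
Antiderivative F(x) = (1/3)x^3 + (3/2)x^2 + -2x
F(1) = (1/3)*1^3 + (3/2)*1^2 + -2*1
     = (1/3)*1 + (3/2)*1 + -2*1
     = 0.333333 + 1.5 + -2
     = -0.166667
F(0) = 0.0
Integral = F(1) - F(0) = -0.166667 - 0.0 = -0.166667


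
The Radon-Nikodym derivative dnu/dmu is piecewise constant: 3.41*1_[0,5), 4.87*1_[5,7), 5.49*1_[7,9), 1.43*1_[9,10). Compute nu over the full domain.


Integrate each piece of the Radon-Nikodym derivative:
Step 1: integral_0^5 3.41 dx = 3.41*(5-0) = 3.41*5 = 17.05
Step 2: integral_5^7 4.87 dx = 4.87*(7-5) = 4.87*2 = 9.74
Step 3: integral_7^9 5.49 dx = 5.49*(9-7) = 5.49*2 = 10.98
Step 4: integral_9^10 1.43 dx = 1.43*(10-9) = 1.43*1 = 1.43
Total: 17.05 + 9.74 + 10.98 + 1.43 = 39.2


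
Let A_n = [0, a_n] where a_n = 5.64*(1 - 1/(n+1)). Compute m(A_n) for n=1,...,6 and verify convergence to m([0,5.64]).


By continuity of measure from below: if A_n increases to A, then m(A_n) -> m(A).
Here A = [0, 5.64], so m(A) = 5.64
Step 1: a_1 = 5.64*(1 - 1/2) = 2.82, m(A_1) = 2.82
Step 2: a_2 = 5.64*(1 - 1/3) = 3.76, m(A_2) = 3.76
Step 3: a_3 = 5.64*(1 - 1/4) = 4.23, m(A_3) = 4.23
Step 4: a_4 = 5.64*(1 - 1/5) = 4.512, m(A_4) = 4.512
Step 5: a_5 = 5.64*(1 - 1/6) = 4.7, m(A_5) = 4.7
Step 6: a_6 = 5.64*(1 - 1/7) = 4.8343, m(A_6) = 4.8343
Limit: m(A_n) -> m([0,5.64]) = 5.64


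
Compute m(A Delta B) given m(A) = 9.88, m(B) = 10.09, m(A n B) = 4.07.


m(A Delta B) = m(A) + m(B) - 2*m(A n B)
= 9.88 + 10.09 - 2*4.07
= 9.88 + 10.09 - 8.14
= 11.83


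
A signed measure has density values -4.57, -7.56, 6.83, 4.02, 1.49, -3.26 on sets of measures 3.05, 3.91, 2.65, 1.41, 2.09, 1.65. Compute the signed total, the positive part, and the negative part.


Step 1: Compute signed measure on each set:
  Set 1: -4.57 * 3.05 = -13.9385
  Set 2: -7.56 * 3.91 = -29.5596
  Set 3: 6.83 * 2.65 = 18.0995
  Set 4: 4.02 * 1.41 = 5.6682
  Set 5: 1.49 * 2.09 = 3.1141
  Set 6: -3.26 * 1.65 = -5.379
Step 2: Total signed measure = (-13.9385) + (-29.5596) + (18.0995) + (5.6682) + (3.1141) + (-5.379)
     = -21.9953
Step 3: Positive part mu+(X) = sum of positive contributions = 26.8818
Step 4: Negative part mu-(X) = |sum of negative contributions| = 48.8771


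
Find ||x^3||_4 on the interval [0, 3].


Step 1: ||f||_4 = (integral_0^3 |x^3|^4 dx)^(1/4)
     = (integral_0^3 x^12 dx)^(1/4)
Step 2: integral_0^3 x^12 dx = [x^13/(13)] from 0 to 3 = 3^13/13
     = 1594323/13 = 122640.230769
Step 3: ||f||_4 = (122640.230769)^(1/4) = 18.713639


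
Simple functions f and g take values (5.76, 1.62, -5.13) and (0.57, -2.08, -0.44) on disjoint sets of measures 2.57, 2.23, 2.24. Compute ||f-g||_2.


Step 1: Compute differences f_i - g_i:
  5.76 - 0.57 = 5.19
  1.62 - -2.08 = 3.7
  -5.13 - -0.44 = -4.69
Step 2: Compute |diff|^2 * measure for each set:
  |5.19|^2 * 2.57 = 26.9361 * 2.57 = 69.225777
  |3.7|^2 * 2.23 = 13.69 * 2.23 = 30.5287
  |-4.69|^2 * 2.24 = 21.9961 * 2.24 = 49.271264
Step 3: Sum = 149.025741
Step 4: ||f-g||_2 = (149.025741)^(1/2) = 12.20761


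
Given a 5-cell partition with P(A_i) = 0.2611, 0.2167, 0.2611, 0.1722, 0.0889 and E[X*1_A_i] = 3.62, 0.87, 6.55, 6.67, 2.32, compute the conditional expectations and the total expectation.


For each cell A_i: E[X|A_i] = E[X*1_A_i] / P(A_i)
Step 1: E[X|A_1] = 3.62 / 0.2611 = 13.86442
Step 2: E[X|A_2] = 0.87 / 0.2167 = 4.014767
Step 3: E[X|A_3] = 6.55 / 0.2611 = 25.086174
Step 4: E[X|A_4] = 6.67 / 0.1722 = 38.73403
Step 5: E[X|A_5] = 2.32 / 0.0889 = 26.096738
Verification: E[X] = sum E[X*1_A_i] = 3.62 + 0.87 + 6.55 + 6.67 + 2.32 = 20.03


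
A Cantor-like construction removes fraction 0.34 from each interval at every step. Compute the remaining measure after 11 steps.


Step 1: At each step, fraction remaining = 1 - 0.34 = 0.66
Step 2: After 11 steps, measure = (0.66)^11
Result = 0.010351


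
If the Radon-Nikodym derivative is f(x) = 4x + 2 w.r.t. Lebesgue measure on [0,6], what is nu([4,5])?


nu(A) = integral_A (dnu/dmu) dmu = integral_4^5 (4x + 2) dx
Step 1: Antiderivative F(x) = (4/2)x^2 + 2x
Step 2: F(5) = (4/2)*5^2 + 2*5 = 50 + 10 = 60
Step 3: F(4) = (4/2)*4^2 + 2*4 = 32 + 8 = 40
Step 4: nu([4,5]) = F(5) - F(4) = 60 - 40 = 20


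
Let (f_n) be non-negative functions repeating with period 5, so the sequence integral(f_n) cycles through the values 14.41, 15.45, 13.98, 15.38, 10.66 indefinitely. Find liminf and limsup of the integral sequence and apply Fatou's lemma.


The sequence (integral(f_n)) is periodic with period 5, repeating the values 14.41, 15.45, 13.98, 15.38, 10.66 indefinitely.
Step 1: For a periodic sequence, every tail (a_m, a_(m+1), ...) contains all 5 period values infinitely often.
Step 2: Hence inf of every tail = min of the period values = min(14.41, 15.45, 13.98, 15.38, 10.66) = 10.66.
        liminf_n integral(f_n) = sup over m of (inf of tail from m) = 10.66.
Step 3: Similarly sup of every tail = max of the period values = 15.45.
        limsup_n integral(f_n) = 15.45.
Step 4: Fatou's lemma: integral(liminf_n f_n) <= liminf_n integral(f_n) = 10.66.
        So the integral of the pointwise liminf is at most 10.66.


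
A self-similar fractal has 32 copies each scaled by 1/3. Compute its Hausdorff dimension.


For a self-similar set with N copies scaled by 1/r:
dim_H = log(N)/log(r) = log(32)/log(3)
= 3.465736/1.098612
= 3.154649


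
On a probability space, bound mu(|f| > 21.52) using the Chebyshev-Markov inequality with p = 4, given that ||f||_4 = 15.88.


Chebyshev/Markov inequality: mu(|f| > eps) <= (||f||_p / eps)^p
Step 1: ||f||_4 / eps = 15.88 / 21.52 = 0.737918
Step 2: Raise to power p = 4:
  (0.737918)^4 = 0.296506
Step 3: Therefore mu(|f| > 21.52) <= 0.296506


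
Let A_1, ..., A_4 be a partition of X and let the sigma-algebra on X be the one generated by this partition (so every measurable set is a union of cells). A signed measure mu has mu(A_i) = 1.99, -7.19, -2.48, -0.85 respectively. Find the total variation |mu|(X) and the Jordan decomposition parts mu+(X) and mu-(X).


Step 1: Every measurable set is a union of atoms (the cells / points), so a Hahn decomposition is
  obtained by grouping atoms by sign: P = union of atoms with mu > 0, N = union of the remaining atoms.
  Atoms in P (indices): 1;  atoms in N (indices): 2, 3, 4
  Positive values: 1.99
  Negative values: -7.19, -2.48, -0.85
Step 2: mu+(X) = mu(P) = sum of positive atom values = 1.99
Step 3: mu-(X) = -mu(N) = sum of |negative atom values| = 10.52
Step 4: |mu|(X) = mu+(X) + mu-(X) = 1.99 + 10.52 = 12.51


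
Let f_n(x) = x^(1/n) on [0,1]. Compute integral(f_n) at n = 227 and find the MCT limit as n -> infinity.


At n = 227: f_227(x) = x^(1/227).
Step 1: integral(x^(1/227), 0, 1) = [x^(1/227+1) / (1/227+1)] from 0 to 1
     = 1 / (1/227 + 1) = 1 / ((227+1)/227) = 227/(227+1)
     = 227/228 = 0.995614
Step 2: As n -> infinity, f_n(x) = x^(1/n) -> 1 for x in (0,1], and f_n is increasing in n.
By MCT, lim_n integral(f_n) = integral(lim_n f_n) = integral(1, 0, 1) = 1.
Step 3: Verify convergence: 227/228 = 0.995614 -> 1


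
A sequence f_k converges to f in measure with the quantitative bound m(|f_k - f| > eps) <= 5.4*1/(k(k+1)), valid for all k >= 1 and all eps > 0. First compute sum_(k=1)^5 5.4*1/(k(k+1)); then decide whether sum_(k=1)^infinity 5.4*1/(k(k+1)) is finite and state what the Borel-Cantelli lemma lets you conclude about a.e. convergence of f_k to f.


Step 1: List the terms 5.4*1/(k(k+1)) for k = 1 to 5:
  k=1: 2.7
  k=2: 0.9
  k=3: 0.45
  k=4: 0.27
  k=5: 0.18
Step 2: Partial sum = 2.7 + 0.9 + 0.45 + 0.27 + 0.18
     = 4.5
Step 3: The full series sum_(k>=1) 5.4*1/(k(k+1)) converges (telescoping series sum 1/(k(k+1)) = 1; a constant multiple of a convergent series converges).
Step 4: Fix eps > 0. Since sum_k m(|f_k - f| > eps) < infinity, the Borel-Cantelli lemma gives
        m(limsup_k {|f_k - f| > eps}) = 0, i.e. for a.e. x, |f_k(x) - f(x)| <= eps for all large k.
        Applying this with eps = 1/j for j = 1, 2, ... and intersecting the countably many full-measure sets,
        for a.e. x we get limsup_k |f_k(x) - f(x)| <= 1/j for every j, hence f_k -> f almost everywhere.
Conclusion: series converges; Borel-Cantelli yields f_k -> f a.e.


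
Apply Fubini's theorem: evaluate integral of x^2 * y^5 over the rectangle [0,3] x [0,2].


By Fubini's theorem, the double integral factors as a product of single integrals:
Step 1: integral_0^3 x^2 dx = [x^3/3] from 0 to 3
     = 3^3/3 = 9
Step 2: integral_0^2 y^5 dy = [y^6/6] from 0 to 2
     = 2^6/6 = 10.666667
Step 3: Double integral = 9 * 10.666667 = 96


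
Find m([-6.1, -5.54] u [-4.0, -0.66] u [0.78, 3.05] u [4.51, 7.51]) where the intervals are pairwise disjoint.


For pairwise disjoint intervals, m(union) = sum of lengths.
= (-5.54 - -6.1) + (-0.66 - -4.0) + (3.05 - 0.78) + (7.51 - 4.51)
= 0.56 + 3.34 + 2.27 + 3
= 9.17


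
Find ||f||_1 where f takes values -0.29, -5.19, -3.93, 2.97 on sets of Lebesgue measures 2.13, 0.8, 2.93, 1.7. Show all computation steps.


Step 1: Compute |f_i|^1 for each value:
  |-0.29|^1 = 0.29
  |-5.19|^1 = 5.19
  |-3.93|^1 = 3.93
  |2.97|^1 = 2.97
Step 2: Multiply by measures and sum:
  0.29 * 2.13 = 0.6177
  5.19 * 0.8 = 4.152
  3.93 * 2.93 = 11.5149
  2.97 * 1.7 = 5.049
Sum = 0.6177 + 4.152 + 11.5149 + 5.049 = 21.3336
Step 3: Take the p-th root:
||f||_1 = (21.3336)^(1/1) = 21.3336


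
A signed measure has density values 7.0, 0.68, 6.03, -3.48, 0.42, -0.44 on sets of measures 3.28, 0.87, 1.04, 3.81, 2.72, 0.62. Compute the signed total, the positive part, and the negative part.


Step 1: Compute signed measure on each set:
  Set 1: 7.0 * 3.28 = 22.96
  Set 2: 0.68 * 0.87 = 0.5916
  Set 3: 6.03 * 1.04 = 6.2712
  Set 4: -3.48 * 3.81 = -13.2588
  Set 5: 0.42 * 2.72 = 1.1424
  Set 6: -0.44 * 0.62 = -0.2728
Step 2: Total signed measure = (22.96) + (0.5916) + (6.2712) + (-13.2588) + (1.1424) + (-0.2728)
     = 17.4336
Step 3: Positive part mu+(X) = sum of positive contributions = 30.9652
Step 4: Negative part mu-(X) = |sum of negative contributions| = 13.5316


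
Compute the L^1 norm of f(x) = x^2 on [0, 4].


Step 1: ||f||_1 = (integral_0^4 |x^2|^1 dx)^(1/1)
     = (integral_0^4 x^2 dx)^(1/1)
Step 2: integral_0^4 x^2 dx = [x^3/(3)] from 0 to 4 = 4^3/3
     = 64/3 = 21.333333
Step 3: ||f||_1 = (21.333333)^(1/1) = 21.333333


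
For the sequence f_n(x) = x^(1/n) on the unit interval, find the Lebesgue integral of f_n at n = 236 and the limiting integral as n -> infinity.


At n = 236: f_236(x) = x^(1/236).
Step 1: integral(x^(1/236), 0, 1) = [x^(1/236+1) / (1/236+1)] from 0 to 1
     = 1 / (1/236 + 1) = 1 / ((236+1)/236) = 236/(236+1)
     = 236/237 = 0.995781
Step 2: As n -> infinity, f_n(x) = x^(1/n) -> 1 for x in (0,1], and f_n is increasing in n.
By MCT, lim_n integral(f_n) = integral(lim_n f_n) = integral(1, 0, 1) = 1.
Step 3: Verify convergence: 236/237 = 0.995781 -> 1


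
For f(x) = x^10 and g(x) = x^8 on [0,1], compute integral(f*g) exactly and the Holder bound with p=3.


Step 1: Exact integral of f*g = integral(x^18, 0, 1) = 1/19
     = 0.052632
Step 2: Holder bound with p=3, q=1.5:
  ||f||_p = (integral x^30 dx)^(1/3) = (1/31)^(1/3) = 0.318331
  ||g||_q = (integral x^12 dx)^(1/1.5) = (1/13)^(1/1.5) = 0.180872
Step 3: Holder bound = ||f||_p * ||g||_q = 0.318331 * 0.180872 = 0.057577
Verification: 0.052632 <= 0.057577 (Holder holds)


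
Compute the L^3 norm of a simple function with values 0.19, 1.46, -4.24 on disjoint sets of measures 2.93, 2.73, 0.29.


Step 1: Compute |f_i|^3 for each value:
  |0.19|^3 = 0.006859
  |1.46|^3 = 3.112136
  |-4.24|^3 = 76.225024
Step 2: Multiply by measures and sum:
  0.006859 * 2.93 = 0.020097
  3.112136 * 2.73 = 8.496131
  76.225024 * 0.29 = 22.105257
Sum = 0.020097 + 8.496131 + 22.105257 = 30.621485
Step 3: Take the p-th root:
||f||_3 = (30.621485)^(1/3) = 3.128543


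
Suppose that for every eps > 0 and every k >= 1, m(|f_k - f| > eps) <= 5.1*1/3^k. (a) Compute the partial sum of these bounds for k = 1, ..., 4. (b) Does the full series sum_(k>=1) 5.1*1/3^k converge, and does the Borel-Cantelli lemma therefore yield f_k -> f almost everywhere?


Step 1: List the terms 5.1*1/3^k for k = 1 to 4:
  k=1: 1.7
  k=2: 0.566667
  k=3: 0.188889
  k=4: 0.062963
Step 2: Partial sum = 1.7 + 0.566667 + 0.188889 + 0.062963
     = 2.518519
Step 3: The full series sum_(k>=1) 5.1*1/3^k converges (geometric series with ratio 1/3 < 1; a constant multiple of a convergent series converges).
Step 4: Fix eps > 0. Since sum_k m(|f_k - f| > eps) < infinity, the Borel-Cantelli lemma gives
        m(limsup_k {|f_k - f| > eps}) = 0, i.e. for a.e. x, |f_k(x) - f(x)| <= eps for all large k.
        Applying this with eps = 1/j for j = 1, 2, ... and intersecting the countably many full-measure sets,
        for a.e. x we get limsup_k |f_k(x) - f(x)| <= 1/j for every j, hence f_k -> f almost everywhere.
Conclusion: series converges; Borel-Cantelli yields f_k -> f a.e.


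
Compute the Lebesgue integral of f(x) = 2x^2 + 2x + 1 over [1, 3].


The Lebesgue integral of a Riemann-integrable function agrees with the Riemann integral.
Antiderivative F(x) = (2/3)x^3 + (2/2)x^2 + 1x
F(3) = (2/3)*3^3 + (2/2)*3^2 + 1*3
     = (2/3)*27 + (2/2)*9 + 1*3
     = 18 + 9 + 3
     = 30
F(1) = 2.666667
Integral = F(3) - F(1) = 30 - 2.666667 = 27.333333


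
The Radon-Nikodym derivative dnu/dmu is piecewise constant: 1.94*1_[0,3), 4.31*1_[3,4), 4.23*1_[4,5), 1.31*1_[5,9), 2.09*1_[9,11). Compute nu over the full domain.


Integrate each piece of the Radon-Nikodym derivative:
Step 1: integral_0^3 1.94 dx = 1.94*(3-0) = 1.94*3 = 5.82
Step 2: integral_3^4 4.31 dx = 4.31*(4-3) = 4.31*1 = 4.31
Step 3: integral_4^5 4.23 dx = 4.23*(5-4) = 4.23*1 = 4.23
Step 4: integral_5^9 1.31 dx = 1.31*(9-5) = 1.31*4 = 5.24
Step 5: integral_9^11 2.09 dx = 2.09*(11-9) = 2.09*2 = 4.18
Total: 5.82 + 4.31 + 4.23 + 5.24 + 4.18 = 23.78


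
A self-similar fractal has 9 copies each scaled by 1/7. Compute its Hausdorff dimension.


For a self-similar set with N copies scaled by 1/r:
dim_H = log(N)/log(r) = log(9)/log(7)
= 2.197225/1.94591
= 1.12915


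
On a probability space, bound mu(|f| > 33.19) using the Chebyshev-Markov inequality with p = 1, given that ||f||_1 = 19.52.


Chebyshev/Markov inequality: mu(|f| > eps) <= (||f||_p / eps)^p
Step 1: ||f||_1 / eps = 19.52 / 33.19 = 0.588129
Step 2: Raise to power p = 1:
  (0.588129)^1 = 0.588129
Step 3: Therefore mu(|f| > 33.19) <= 0.588129


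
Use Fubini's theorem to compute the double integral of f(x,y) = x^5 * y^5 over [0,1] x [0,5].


By Fubini's theorem, the double integral factors as a product of single integrals:
Step 1: integral_0^1 x^5 dx = [x^6/6] from 0 to 1
     = 1^6/6 = 0.166667
Step 2: integral_0^5 y^5 dy = [y^6/6] from 0 to 5
     = 5^6/6 = 2604.166667
Step 3: Double integral = 0.166667 * 2604.166667 = 434.027778


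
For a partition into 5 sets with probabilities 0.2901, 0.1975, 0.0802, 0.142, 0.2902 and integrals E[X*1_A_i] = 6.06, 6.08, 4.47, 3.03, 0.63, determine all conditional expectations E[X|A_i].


For each cell A_i: E[X|A_i] = E[X*1_A_i] / P(A_i)
Step 1: E[X|A_1] = 6.06 / 0.2901 = 20.889349
Step 2: E[X|A_2] = 6.08 / 0.1975 = 30.78481
Step 3: E[X|A_3] = 4.47 / 0.0802 = 55.735661
Step 4: E[X|A_4] = 3.03 / 0.142 = 21.338028
Step 5: E[X|A_5] = 0.63 / 0.2902 = 2.170917
Verification: E[X] = sum E[X*1_A_i] = 6.06 + 6.08 + 4.47 + 3.03 + 0.63 = 20.27
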